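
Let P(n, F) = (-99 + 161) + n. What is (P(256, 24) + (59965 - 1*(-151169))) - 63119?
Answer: 148333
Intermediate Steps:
P(n, F) = 62 + n
(P(256, 24) + (59965 - 1*(-151169))) - 63119 = ((62 + 256) + (59965 - 1*(-151169))) - 63119 = (318 + (59965 + 151169)) - 63119 = (318 + 211134) - 63119 = 211452 - 63119 = 148333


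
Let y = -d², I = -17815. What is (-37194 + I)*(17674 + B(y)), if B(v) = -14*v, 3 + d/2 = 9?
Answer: -1083127210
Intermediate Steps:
d = 12 (d = -6 + 2*9 = -6 + 18 = 12)
y = -144 (y = -1*12² = -1*144 = -144)
(-37194 + I)*(17674 + B(y)) = (-37194 - 17815)*(17674 - 14*(-144)) = -55009*(17674 + 2016) = -55009*19690 = -1083127210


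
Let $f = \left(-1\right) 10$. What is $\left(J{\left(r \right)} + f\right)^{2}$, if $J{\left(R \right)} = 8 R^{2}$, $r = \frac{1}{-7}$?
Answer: $\frac{232324}{2401} \approx 96.761$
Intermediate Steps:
$r = - \frac{1}{7} \approx -0.14286$
$f = -10$
$\left(J{\left(r \right)} + f\right)^{2} = \left(8 \left(- \frac{1}{7}\right)^{2} - 10\right)^{2} = \left(8 \cdot \frac{1}{49} - 10\right)^{2} = \left(\frac{8}{49} - 10\right)^{2} = \left(- \frac{482}{49}\right)^{2} = \frac{232324}{2401}$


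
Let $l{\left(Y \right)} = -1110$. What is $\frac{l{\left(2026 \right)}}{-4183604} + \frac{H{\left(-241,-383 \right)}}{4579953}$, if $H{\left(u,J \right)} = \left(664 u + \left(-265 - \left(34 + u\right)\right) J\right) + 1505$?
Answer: $- \frac{94193732565}{3193451615102} \approx -0.029496$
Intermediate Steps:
$H{\left(u,J \right)} = 1505 + 664 u + J \left(-299 - u\right)$ ($H{\left(u,J \right)} = \left(664 u + \left(-299 - u\right) J\right) + 1505 = \left(664 u + J \left(-299 - u\right)\right) + 1505 = 1505 + 664 u + J \left(-299 - u\right)$)
$\frac{l{\left(2026 \right)}}{-4183604} + \frac{H{\left(-241,-383 \right)}}{4579953} = - \frac{1110}{-4183604} + \frac{1505 - -114517 + 664 \left(-241\right) - \left(-383\right) \left(-241\right)}{4579953} = \left(-1110\right) \left(- \frac{1}{4183604}\right) + \left(1505 + 114517 - 160024 - 92303\right) \frac{1}{4579953} = \frac{555}{2091802} - \frac{45435}{1526651} = - \frac{94193732565}{3193451615102}$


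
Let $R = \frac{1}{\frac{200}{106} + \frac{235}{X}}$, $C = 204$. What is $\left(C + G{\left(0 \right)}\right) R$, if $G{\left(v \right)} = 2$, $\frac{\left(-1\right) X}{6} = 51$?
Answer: $\frac{3340908}{18145} \approx 184.12$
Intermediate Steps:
$X = -306$ ($X = \left(-6\right) 51 = -306$)
$R = \frac{16218}{18145}$ ($R = \frac{1}{\frac{200}{106} + \frac{235}{-306}} = \frac{1}{200 \cdot \frac{1}{106} + 235 \left(- \frac{1}{306}\right)} = \frac{1}{\frac{100}{53} - \frac{235}{306}} = \frac{1}{\frac{18145}{16218}} = \frac{16218}{18145} \approx 0.8938$)
$\left(C + G{\left(0 \right)}\right) R = \left(204 + 2\right) \frac{16218}{18145} = 206 \cdot \frac{16218}{18145} = \frac{3340908}{18145}$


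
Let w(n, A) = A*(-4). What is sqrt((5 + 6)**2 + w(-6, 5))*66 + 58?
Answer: 58 + 66*sqrt(101) ≈ 721.29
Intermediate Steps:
w(n, A) = -4*A
sqrt((5 + 6)**2 + w(-6, 5))*66 + 58 = sqrt((5 + 6)**2 - 4*5)*66 + 58 = sqrt(11**2 - 20)*66 + 58 = sqrt(121 - 20)*66 + 58 = sqrt(101)*66 + 58 = 66*sqrt(101) + 58 = 58 + 66*sqrt(101)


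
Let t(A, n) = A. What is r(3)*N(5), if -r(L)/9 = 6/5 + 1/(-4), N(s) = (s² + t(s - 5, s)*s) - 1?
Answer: -1026/5 ≈ -205.20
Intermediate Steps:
N(s) = -1 + s² + s*(-5 + s) (N(s) = (s² + (s - 5)*s) - 1 = (s² + (-5 + s)*s) - 1 = (s² + s*(-5 + s)) - 1 = -1 + s² + s*(-5 + s))
r(L) = -171/20 (r(L) = -9*(6/5 + 1/(-4)) = -9*(6*(⅕) + 1*(-¼)) = -9*(6/5 - ¼) = -9*19/20 = -171/20)
r(3)*N(5) = -171*(-1 + 5² + 5*(-5 + 5))/20 = -171*(-1 + 25 + 5*0)/20 = -171*(-1 + 25 + 0)/20 = -171/20*24 = -1026/5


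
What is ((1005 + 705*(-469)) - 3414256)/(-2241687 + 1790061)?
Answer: 1871948/225813 ≈ 8.2898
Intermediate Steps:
((1005 + 705*(-469)) - 3414256)/(-2241687 + 1790061) = ((1005 - 330645) - 3414256)/(-451626) = (-329640 - 3414256)*(-1/451626) = -3743896*(-1/451626) = 1871948/225813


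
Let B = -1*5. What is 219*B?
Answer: -1095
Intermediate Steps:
B = -5
219*B = 219*(-5) = -1095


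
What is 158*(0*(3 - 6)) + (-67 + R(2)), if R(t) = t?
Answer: -65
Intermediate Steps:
158*(0*(3 - 6)) + (-67 + R(2)) = 158*(0*(3 - 6)) + (-67 + 2) = 158*(0*(-3)) - 65 = 158*0 - 65 = 0 - 65 = -65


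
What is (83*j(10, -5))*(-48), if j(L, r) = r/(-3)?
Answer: -6640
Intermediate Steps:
j(L, r) = -r/3 (j(L, r) = r*(-⅓) = -r/3)
(83*j(10, -5))*(-48) = (83*(-⅓*(-5)))*(-48) = (83*(5/3))*(-48) = (415/3)*(-48) = -6640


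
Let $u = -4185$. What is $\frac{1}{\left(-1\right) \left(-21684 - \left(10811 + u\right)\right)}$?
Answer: $\frac{1}{28310} \approx 3.5323 \cdot 10^{-5}$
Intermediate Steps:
$\frac{1}{\left(-1\right) \left(-21684 - \left(10811 + u\right)\right)} = \frac{1}{\left(-1\right) \left(-21684 - 6626\right)} = \frac{1}{\left(-1\right) \left(-28310\right)} = \frac{1}{28310}$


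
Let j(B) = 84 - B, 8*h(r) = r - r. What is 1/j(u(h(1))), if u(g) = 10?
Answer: 1/74 ≈ 0.013514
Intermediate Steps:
h(r) = 0 (h(r) = (r - r)/8 = (⅛)*0 = 0)
1/j(u(h(1))) = 1/(84 - 1*10) = 1/(84 - 10) = 1/74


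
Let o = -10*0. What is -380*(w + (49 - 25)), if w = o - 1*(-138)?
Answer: -61560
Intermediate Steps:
o = 0
w = 138 (w = 0 - 1*(-138) = 0 + 138 = 138)
-380*(w + (49 - 25)) = -380*(138 + (49 - 25)) = -380*(138 + 24) = -380*162 = -61560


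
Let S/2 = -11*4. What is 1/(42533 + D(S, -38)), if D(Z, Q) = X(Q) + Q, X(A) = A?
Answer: 1/42457 ≈ 2.3553e-5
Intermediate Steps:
S = -88 (S = 2*(-11*4) = 2*(-44) = -88)
D(Z, Q) = 2*Q (D(Z, Q) = Q + Q = 2*Q)
1/(42533 + D(S, -38)) = 1/(42533 + 2*(-38)) = 1/(42533 - 76) = 1/42457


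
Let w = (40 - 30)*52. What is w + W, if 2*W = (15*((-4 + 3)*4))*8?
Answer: 280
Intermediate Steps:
w = 520 (w = 10*52 = 520)
W = -240 (W = ((15*((-4 + 3)*4))*8)/2 = ((15*(-1*4))*8)/2 = ((15*(-4))*8)/2 = (-60*8)/2 = (½)*(-480) = -240)
w + W = 520 - 240 = 280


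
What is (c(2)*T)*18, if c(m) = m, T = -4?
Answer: -144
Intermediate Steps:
(c(2)*T)*18 = (2*(-4))*18 = -8*18 = -144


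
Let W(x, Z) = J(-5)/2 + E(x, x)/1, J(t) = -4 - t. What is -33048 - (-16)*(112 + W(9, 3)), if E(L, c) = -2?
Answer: -31280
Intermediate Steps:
W(x, Z) = -3/2 (W(x, Z) = (-4 - 1*(-5))/2 - 2/1 = (-4 + 5)*(1/2) - 2*1 = 1*(1/2) - 2 = 1/2 - 2 = -3/2)
-33048 - (-16)*(112 + W(9, 3)) = -33048 - (-16)*(112 - 3/2) = -33048 - (-16)*221/2 = -33048 - 1*(-1768) = -33048 + 1768 = -31280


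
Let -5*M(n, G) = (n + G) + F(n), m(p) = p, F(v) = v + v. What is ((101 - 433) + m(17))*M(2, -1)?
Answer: 315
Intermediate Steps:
F(v) = 2*v
M(n, G) = -3*n/5 - G/5 (M(n, G) = -((n + G) + 2*n)/5 = -((G + n) + 2*n)/5 = -(G + 3*n)/5 = -3*n/5 - G/5)
((101 - 433) + m(17))*M(2, -1) = ((101 - 433) + 17)*(-⅗*2 - ⅕*(-1)) = (-332 + 17)*(-6/5 + ⅕) = -315*(-1) = 315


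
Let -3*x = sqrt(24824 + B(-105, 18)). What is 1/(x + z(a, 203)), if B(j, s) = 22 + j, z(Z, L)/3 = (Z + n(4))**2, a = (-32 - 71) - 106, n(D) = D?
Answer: 126075/15894902876 + sqrt(2749)/15894902876 ≈ 7.9351e-6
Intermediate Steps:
a = -209 (a = -103 - 106 = -209)
z(Z, L) = 3*(4 + Z)**2 (z(Z, L) = 3*(Z + 4)**2 = 3*(4 + Z)**2)
x = -sqrt(2749) (x = -sqrt(24824 + (22 - 105))/3 = -sqrt(24824 - 83)/3 = -sqrt(2749) ≈ -52.431)
1/(x + z(a, 203)) = 1/(-sqrt(2749) + 3*(4 - 209)**2) = 1/(-sqrt(2749) + 3*(-205)**2) = 1/(-sqrt(2749) + 3*42025) = 1/(-sqrt(2749) + 126075) = 1/(126075 - sqrt(2749))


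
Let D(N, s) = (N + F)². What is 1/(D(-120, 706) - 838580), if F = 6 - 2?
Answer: -1/825124 ≈ -1.2119e-6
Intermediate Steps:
F = 4
D(N, s) = (4 + N)² (D(N, s) = (N + 4)² = (4 + N)²)
1/(D(-120, 706) - 838580) = 1/((4 - 120)² - 838580) = 1/((-116)² - 838580) = 1/(13456 - 838580) = 1/(-825124) = -1/825124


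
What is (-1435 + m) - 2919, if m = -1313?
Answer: -5667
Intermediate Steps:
(-1435 + m) - 2919 = (-1435 - 1313) - 2919 = -2748 - 2919 = -5667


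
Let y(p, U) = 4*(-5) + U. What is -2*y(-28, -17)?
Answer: 74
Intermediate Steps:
y(p, U) = -20 + U
-2*y(-28, -17) = -2*(-20 - 17) = -2*(-37) = 74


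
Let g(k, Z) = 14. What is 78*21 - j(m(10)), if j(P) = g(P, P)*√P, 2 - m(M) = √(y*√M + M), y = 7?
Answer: 1638 - 14*√(2 - √(10 + 7*√10)) ≈ 1638.0 - 26.816*I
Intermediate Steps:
m(M) = 2 - √(M + 7*√M) (m(M) = 2 - √(7*√M + M) = 2 - √(M + 7*√M))
j(P) = 14*√P
78*21 - j(m(10)) = 78*21 - 14*√(2 - √(10 + 7*√10)) = 1638 - 14*√(2 - √(10 + 7*√10))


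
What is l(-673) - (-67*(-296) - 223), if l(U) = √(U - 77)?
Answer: -19609 + 5*I*√30 ≈ -19609.0 + 27.386*I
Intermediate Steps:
l(U) = √(-77 + U)
l(-673) - (-67*(-296) - 223) = √(-77 - 673) - (-67*(-296) - 223) = √(-750) - (19832 - 223) = 5*I*√30 - 1*19609 = 5*I*√30 - 19609 = -19609 + 5*I*√30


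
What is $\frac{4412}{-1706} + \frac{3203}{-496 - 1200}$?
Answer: $- \frac{6473535}{1446688} \approx -4.4747$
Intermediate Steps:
$\frac{4412}{-1706} + \frac{3203}{-496 - 1200} = 4412 \left(- \frac{1}{1706}\right) + \frac{3203}{-496 - 1200} = - \frac{2206}{853} + \frac{3203}{-1696} = - \frac{2206}{853} + 3203 \left(- \frac{1}{1696}\right) = - \frac{2206}{853} - \frac{3203}{1696} = - \frac{6473535}{1446688}$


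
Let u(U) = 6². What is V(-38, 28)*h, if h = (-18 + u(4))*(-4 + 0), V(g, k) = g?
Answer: 2736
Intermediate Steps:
u(U) = 36
h = -72 (h = (-18 + 36)*(-4 + 0) = 18*(-4) = -72)
V(-38, 28)*h = -38*(-72) = 2736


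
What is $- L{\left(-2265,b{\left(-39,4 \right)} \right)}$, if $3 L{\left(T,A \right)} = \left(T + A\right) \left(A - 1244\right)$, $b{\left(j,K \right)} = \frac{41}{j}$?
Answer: $- \frac{4291273432}{4563} \approx -9.4045 \cdot 10^{5}$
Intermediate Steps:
$L{\left(T,A \right)} = \frac{\left(-1244 + A\right) \left(A + T\right)}{3}$ ($L{\left(T,A \right)} = \frac{\left(T + A\right) \left(A - 1244\right)}{3} = \frac{\left(A + T\right) \left(-1244 + A\right)}{3} = \frac{\left(-1244 + A\right) \left(A + T\right)}{3}$)
$- L{\left(-2265,b{\left(-39,4 \right)} \right)} = - (- \frac{1244 \frac{41}{-39}}{3} - -939220 + \frac{\left(\frac{41}{-39}\right)^{2}}{3} + \frac{1}{3} \frac{41}{-39} \left(-2265\right)) = - (- \frac{1244 \cdot 41 \left(- \frac{1}{39}\right)}{3} + 939220 + \frac{\left(41 \left(- \frac{1}{39}\right)\right)^{2}}{3} + \frac{1}{3} \cdot 41 \left(- \frac{1}{39}\right) \left(-2265\right)) = - (\left(- \frac{1244}{3}\right) \left(- \frac{41}{39}\right) + 939220 + \frac{\left(- \frac{41}{39}\right)^{2}}{3} + \frac{1}{3} \left(- \frac{41}{39}\right) \left(-2265\right)) = - (\frac{51004}{117} + 939220 + \frac{1}{3} \cdot \frac{1681}{1521} + \frac{30955}{39}) = - (\frac{51004}{117} + 939220 + \frac{1681}{4563} + \frac{30955}{39}) = \left(-1\right) \frac{4291273432}{4563} = - \frac{4291273432}{4563}$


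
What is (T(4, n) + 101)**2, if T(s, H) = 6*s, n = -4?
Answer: 15625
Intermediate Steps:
(T(4, n) + 101)**2 = (6*4 + 101)**2 = (24 + 101)**2 = 125**2 = 15625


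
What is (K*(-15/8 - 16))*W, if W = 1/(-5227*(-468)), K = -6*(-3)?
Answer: -11/83632 ≈ -0.00013153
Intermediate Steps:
K = 18
W = 1/2446236 (W = -1/5227*(-1/468) = 1/2446236 ≈ 4.0879e-7)
(K*(-15/8 - 16))*W = (18*(-15/8 - 16))*(1/2446236) = (18*(-143/8))*(1/2446236) = -1287/4*1/2446236 = -11/83632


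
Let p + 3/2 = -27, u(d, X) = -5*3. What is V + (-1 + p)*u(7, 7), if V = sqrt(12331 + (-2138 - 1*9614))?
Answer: 885/2 + sqrt(579) ≈ 466.56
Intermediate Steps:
u(d, X) = -15
p = -57/2 (p = -3/2 - 27 = -57/2 ≈ -28.500)
V = sqrt(579) (V = sqrt(12331 + (-2138 - 9614)) = sqrt(12331 - 11752) = sqrt(579) ≈ 24.062)
V + (-1 + p)*u(7, 7) = sqrt(579) + (-1 - 57/2)*(-15) = sqrt(579) - 59/2*(-15) = sqrt(579) + 885/2 = 885/2 + sqrt(579)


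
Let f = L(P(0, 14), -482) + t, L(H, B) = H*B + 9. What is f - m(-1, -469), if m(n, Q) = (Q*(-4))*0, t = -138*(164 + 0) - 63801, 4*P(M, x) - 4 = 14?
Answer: -88593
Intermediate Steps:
P(M, x) = 9/2 (P(M, x) = 1 + (¼)*14 = 1 + 7/2 = 9/2)
L(H, B) = 9 + B*H (L(H, B) = B*H + 9 = 9 + B*H)
t = -86433 (t = -138*164 - 63801 = -22632 - 63801 = -86433)
f = -88593 (f = (9 - 482*9/2) - 86433 = (9 - 2169) - 86433 = -2160 - 86433 = -88593)
m(n, Q) = 0 (m(n, Q) = -4*Q*0 = 0)
f - m(-1, -469) = -88593 - 1*0 = -88593 + 0 = -88593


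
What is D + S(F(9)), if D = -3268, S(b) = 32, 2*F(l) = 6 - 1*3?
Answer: -3236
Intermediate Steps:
F(l) = 3/2 (F(l) = (6 - 1*3)/2 = (6 - 3)/2 = (½)*3 = 3/2)
D + S(F(9)) = -3268 + 32 = -3236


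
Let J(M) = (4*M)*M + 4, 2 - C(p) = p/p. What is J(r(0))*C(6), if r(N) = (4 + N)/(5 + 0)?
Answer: 164/25 ≈ 6.5600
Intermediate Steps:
C(p) = 1 (C(p) = 2 - p/p = 2 - 1*1 = 2 - 1 = 1)
r(N) = ⅘ + N/5 (r(N) = (4 + N)/5 = (4 + N)*(⅕) = ⅘ + N/5)
J(M) = 4 + 4*M² (J(M) = 4*M² + 4 = 4 + 4*M²)
J(r(0))*C(6) = (4 + 4*(⅘ + (⅕)*0)²)*1 = (4 + 4*(⅘ + 0)²)*1 = (4 + 4*(⅘)²)*1 = (4 + 4*(16/25))*1 = (4 + 64/25)*1 = (164/25)*1 = 164/25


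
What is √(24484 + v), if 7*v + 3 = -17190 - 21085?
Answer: 3*√103530/7 ≈ 137.90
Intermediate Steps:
v = -38278/7 (v = -3/7 + (-17190 - 21085)/7 = -3/7 + (⅐)*(-38275) = -3/7 - 38275/7 = -38278/7 ≈ -5468.3)
√(24484 + v) = √(24484 - 38278/7) = √(133110/7) = 3*√103530/7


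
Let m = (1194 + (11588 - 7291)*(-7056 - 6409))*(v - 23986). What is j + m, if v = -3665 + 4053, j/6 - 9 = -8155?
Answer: 1365330934902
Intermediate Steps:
j = -48876 (j = 54 + 6*(-8155) = 54 - 48930 = -48876)
v = 388
m = 1365330983778 (m = (1194 + (11588 - 7291)*(-7056 - 6409))*(388 - 23986) = (1194 + 4297*(-13465))*(-23598) = (1194 - 57859105)*(-23598) = -57857911*(-23598) = 1365330983778)
j + m = -48876 + 1365330983778 = 1365330934902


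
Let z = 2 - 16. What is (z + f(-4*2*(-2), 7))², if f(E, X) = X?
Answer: 49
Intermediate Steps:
z = -14
(z + f(-4*2*(-2), 7))² = (-14 + 7)² = (-7)² = 49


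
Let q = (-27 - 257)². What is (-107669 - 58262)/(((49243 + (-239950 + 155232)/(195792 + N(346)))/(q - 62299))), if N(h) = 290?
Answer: -298632431776047/4827790604 ≈ -61857.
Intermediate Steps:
q = 80656 (q = (-284)² = 80656)
(-107669 - 58262)/(((49243 + (-239950 + 155232)/(195792 + N(346)))/(q - 62299))) = (-107669 - 58262)/(((49243 + (-239950 + 155232)/(195792 + 290))/(80656 - 62299))) = -165931*18357/(49243 - 84718/196082) = -165931*18357/(49243 - 84718*1/196082) = -165931*18357/(49243 - 42359/98041) = -165931/((4827790604/98041)*(1/18357)) = -165931/4827790604/1799738637 = -165931*1799738637/4827790604 = -298632431776047/4827790604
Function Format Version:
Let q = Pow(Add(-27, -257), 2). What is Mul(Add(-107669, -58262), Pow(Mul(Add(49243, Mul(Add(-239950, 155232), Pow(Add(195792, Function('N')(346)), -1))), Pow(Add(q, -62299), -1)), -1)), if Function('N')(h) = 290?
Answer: Rational(-298632431776047, 4827790604) ≈ -61857.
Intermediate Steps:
q = 80656 (q = Pow(-284, 2) = 80656)
Mul(Add(-107669, -58262), Pow(Mul(Add(49243, Mul(Add(-239950, 155232), Pow(Add(195792, Function('N')(346)), -1))), Pow(Add(q, -62299), -1)), -1)) = Mul(Add(-107669, -58262), Pow(Mul(Add(49243, Mul(Add(-239950, 155232), Pow(Add(195792, 290), -1))), Pow(Add(80656, -62299), -1)), -1)) = Mul(-165931, Pow(Mul(Add(49243, Mul(-84718, Pow(196082, -1))), Pow(18357, -1)), -1)) = Mul(-165931, Pow(Mul(Add(49243, Mul(-84718, Rational(1, 196082))), Rational(1, 18357)), -1)) = Mul(-165931, Pow(Mul(Add(49243, Rational(-42359, 98041)), Rational(1, 18357)), -1)) = Mul(-165931, Pow(Mul(Rational(4827790604, 98041), Rational(1, 18357)), -1)) = Mul(-165931, Pow(Rational(4827790604, 1799738637), -1)) = Mul(-165931, Rational(1799738637, 4827790604)) = Rational(-298632431776047, 4827790604)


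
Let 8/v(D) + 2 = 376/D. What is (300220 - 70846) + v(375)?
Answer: 42891438/187 ≈ 2.2937e+5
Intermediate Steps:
v(D) = 8/(-2 + 376/D)
(300220 - 70846) + v(375) = (300220 - 70846) - 4*375/(-188 + 375) = 229374 - 4*375/187 = 229374 - 4*375*1/187 = 229374 - 1500/187 = 42891438/187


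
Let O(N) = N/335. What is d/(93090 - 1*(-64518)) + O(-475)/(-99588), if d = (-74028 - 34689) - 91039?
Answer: -55534840109/43817624532 ≈ -1.2674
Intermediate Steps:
d = -199756 (d = -108717 - 91039 = -199756)
O(N) = N/335 (O(N) = N*(1/335) = N/335)
d/(93090 - 1*(-64518)) + O(-475)/(-99588) = -199756/(93090 - 1*(-64518)) + ((1/335)*(-475))/(-99588) = -199756/(93090 + 64518) - 95/67*(-1/99588) = -199756/157608 + 95/6672396 = -199756*1/157608 + 95/6672396 = -49939/39402 + 95/6672396 = -55534840109/43817624532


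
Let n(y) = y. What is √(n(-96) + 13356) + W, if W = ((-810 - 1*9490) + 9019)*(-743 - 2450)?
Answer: 4090233 + 2*√3315 ≈ 4.0903e+6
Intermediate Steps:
W = 4090233 (W = ((-810 - 9490) + 9019)*(-3193) = (-10300 + 9019)*(-3193) = -1281*(-3193) = 4090233)
√(n(-96) + 13356) + W = √(-96 + 13356) + 4090233 = √13260 + 4090233 = 2*√3315 + 4090233 = 4090233 + 2*√3315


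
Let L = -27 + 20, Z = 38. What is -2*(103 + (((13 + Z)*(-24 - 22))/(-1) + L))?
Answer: -4884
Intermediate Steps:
L = -7
-2*(103 + (((13 + Z)*(-24 - 22))/(-1) + L)) = -2*(103 + (((13 + 38)*(-24 - 22))/(-1) - 7)) = -2*(103 + ((51*(-46))*(-1) - 7)) = -2*(103 + (-2346*(-1) - 7)) = -2*(103 + (2346 - 7)) = -2*(103 + 2339) = -2*2442 = -4884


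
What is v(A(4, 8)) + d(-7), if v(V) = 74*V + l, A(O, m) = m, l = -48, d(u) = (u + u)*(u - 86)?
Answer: 1846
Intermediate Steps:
d(u) = 2*u*(-86 + u) (d(u) = (2*u)*(-86 + u) = 2*u*(-86 + u))
v(V) = -48 + 74*V (v(V) = 74*V - 48 = -48 + 74*V)
v(A(4, 8)) + d(-7) = (-48 + 74*8) + 2*(-7)*(-86 - 7) = (-48 + 592) + 2*(-7)*(-93) = 544 + 1302 = 1846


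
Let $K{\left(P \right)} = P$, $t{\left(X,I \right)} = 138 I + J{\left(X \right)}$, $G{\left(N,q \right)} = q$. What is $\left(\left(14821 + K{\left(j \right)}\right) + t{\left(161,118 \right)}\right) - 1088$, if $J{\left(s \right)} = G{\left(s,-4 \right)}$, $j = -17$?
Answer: $29996$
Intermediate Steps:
$J{\left(s \right)} = -4$
$t{\left(X,I \right)} = -4 + 138 I$ ($t{\left(X,I \right)} = 138 I - 4 = -4 + 138 I$)
$\left(\left(14821 + K{\left(j \right)}\right) + t{\left(161,118 \right)}\right) - 1088 = \left(\left(14821 - 17\right) + \left(-4 + 138 \cdot 118\right)\right) - 1088 = \left(14804 + \left(-4 + 16284\right)\right) - 1088 = \left(14804 + 16280\right) - 1088 = 31084 - 1088 = 29996$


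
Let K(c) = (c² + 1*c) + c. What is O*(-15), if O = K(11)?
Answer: -2145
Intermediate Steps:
K(c) = c² + 2*c (K(c) = (c² + c) + c = (c + c²) + c = c² + 2*c)
O = 143 (O = 11*(2 + 11) = 11*13 = 143)
O*(-15) = 143*(-15) = -2145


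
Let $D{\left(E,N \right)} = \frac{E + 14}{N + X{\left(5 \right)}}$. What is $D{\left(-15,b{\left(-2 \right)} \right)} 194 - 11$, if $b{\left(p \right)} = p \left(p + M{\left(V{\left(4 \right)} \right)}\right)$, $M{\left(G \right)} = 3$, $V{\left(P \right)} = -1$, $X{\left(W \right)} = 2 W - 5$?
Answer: $- \frac{227}{3} \approx -75.667$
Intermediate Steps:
$X{\left(W \right)} = -5 + 2 W$
$b{\left(p \right)} = p \left(3 + p\right)$ ($b{\left(p \right)} = p \left(p + 3\right) = p \left(3 + p\right)$)
$D{\left(E,N \right)} = \frac{14 + E}{5 + N}$ ($D{\left(E,N \right)} = \frac{E + 14}{N + \left(-5 + 2 \cdot 5\right)} = \frac{14 + E}{N + \left(-5 + 10\right)} = \frac{14 + E}{N + 5} = \frac{14 + E}{5 + N}$)
$D{\left(-15,b{\left(-2 \right)} \right)} 194 - 11 = \frac{14 - 15}{5 - 2 \left(3 - 2\right)} 194 - 11 = \frac{1}{5 - 2} \left(-1\right) 194 - 11 = \frac{1}{3} \left(-1\right) 194 - 11 = \left(- \frac{1}{3}\right) 194 - 11 = - \frac{194}{3} - 11 = - \frac{227}{3}$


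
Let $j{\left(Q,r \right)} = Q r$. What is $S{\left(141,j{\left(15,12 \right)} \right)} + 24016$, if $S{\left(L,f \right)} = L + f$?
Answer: $24337$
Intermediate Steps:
$S{\left(141,j{\left(15,12 \right)} \right)} + 24016 = \left(141 + 15 \cdot 12\right) + 24016 = \left(141 + 180\right) + 24016 = 321 + 24016 = 24337$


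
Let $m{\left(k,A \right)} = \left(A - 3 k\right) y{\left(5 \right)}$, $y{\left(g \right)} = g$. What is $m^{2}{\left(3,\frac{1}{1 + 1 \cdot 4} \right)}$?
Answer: $1936$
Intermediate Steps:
$m{\left(k,A \right)} = - 15 k + 5 A$ ($m{\left(k,A \right)} = \left(A - 3 k\right) 5 = - 15 k + 5 A$)
$m^{2}{\left(3,\frac{1}{1 + 1 \cdot 4} \right)} = \left(\left(-15\right) 3 + \frac{5}{1 + 1 \cdot 4}\right)^{2} = \left(-45 + \frac{5}{1 + 4}\right)^{2} = \left(-45 + \frac{5}{5}\right)^{2} = \left(-45 + 5 \cdot \frac{1}{5}\right)^{2} = \left(-45 + 1\right)^{2} = \left(-44\right)^{2} = 1936$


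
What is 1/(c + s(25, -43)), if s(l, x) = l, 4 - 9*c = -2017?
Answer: 9/2246 ≈ 0.0040071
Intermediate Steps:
c = 2021/9 (c = 4/9 - ⅑*(-2017) = 4/9 + 2017/9 = 2021/9 ≈ 224.56)
1/(c + s(25, -43)) = 1/(2021/9 + 25) = 1/(2246/9) = 9/2246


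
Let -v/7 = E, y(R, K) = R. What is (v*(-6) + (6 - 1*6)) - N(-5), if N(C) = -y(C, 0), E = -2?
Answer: -89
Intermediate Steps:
v = 14 (v = -7*(-2) = 14)
N(C) = -C
(v*(-6) + (6 - 1*6)) - N(-5) = (14*(-6) + (6 - 1*6)) - (-1)*(-5) = (-84 + (6 - 6)) - 1*5 = (-84 + 0) - 5 = -84 - 5 = -89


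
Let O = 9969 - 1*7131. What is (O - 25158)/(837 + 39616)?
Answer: -22320/40453 ≈ -0.55175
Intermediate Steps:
O = 2838 (O = 9969 - 7131 = 2838)
(O - 25158)/(837 + 39616) = (2838 - 25158)/(837 + 39616) = -22320/40453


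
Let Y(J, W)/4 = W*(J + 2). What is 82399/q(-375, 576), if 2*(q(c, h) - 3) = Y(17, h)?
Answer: 82399/21891 ≈ 3.7641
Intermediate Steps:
Y(J, W) = 4*W*(2 + J) (Y(J, W) = 4*(W*(J + 2)) = 4*(W*(2 + J)) = 4*W*(2 + J))
q(c, h) = 3 + 38*h (q(c, h) = 3 + (4*h*(2 + 17))/2 = 3 + (4*h*19)/2 = 3 + (76*h)/2 = 3 + 38*h)
82399/q(-375, 576) = 82399/(3 + 38*576) = 82399/(3 + 21888) = 82399/21891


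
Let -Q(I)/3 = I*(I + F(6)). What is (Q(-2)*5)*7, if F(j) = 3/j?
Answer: -315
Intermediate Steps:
Q(I) = -3*I*(½ + I) (Q(I) = -3*I*(I + 3/6) = -3*I*(I + 3*(⅙)) = -3*I*(I + ½) = -3*I*(½ + I))
(Q(-2)*5)*7 = (-3/2*(-2)*(1 + 2*(-2))*5)*7 = (-3/2*(-2)*(1 - 4)*5)*7 = (-3/2*(-2)*(-3)*5)*7 = -9*5*7 = -45*7 = -315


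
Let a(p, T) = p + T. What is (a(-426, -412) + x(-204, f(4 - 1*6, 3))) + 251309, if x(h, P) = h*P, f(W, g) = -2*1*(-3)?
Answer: 249247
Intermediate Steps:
f(W, g) = 6 (f(W, g) = -2*(-3) = 6)
x(h, P) = P*h
a(p, T) = T + p
(a(-426, -412) + x(-204, f(4 - 1*6, 3))) + 251309 = ((-412 - 426) + 6*(-204)) + 251309 = (-838 - 1224) + 251309 = -2062 + 251309 = 249247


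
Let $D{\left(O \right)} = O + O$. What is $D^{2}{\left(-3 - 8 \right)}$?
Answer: $484$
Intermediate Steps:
$D{\left(O \right)} = 2 O$
$D^{2}{\left(-3 - 8 \right)} = \left(2 \left(-3 - 8\right)\right)^{2} = \left(2 \left(-11\right)\right)^{2} = \left(-22\right)^{2} = 484$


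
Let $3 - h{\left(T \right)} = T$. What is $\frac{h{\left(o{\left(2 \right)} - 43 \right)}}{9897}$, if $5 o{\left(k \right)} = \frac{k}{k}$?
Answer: $\frac{229}{49485} \approx 0.0046277$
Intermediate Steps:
$o{\left(k \right)} = \frac{1}{5}$ ($o{\left(k \right)} = \frac{k \frac{1}{k}}{5} = \frac{1}{5} \cdot 1 = \frac{1}{5}$)
$h{\left(T \right)} = 3 - T$
$\frac{h{\left(o{\left(2 \right)} - 43 \right)}}{9897} = \frac{3 - \left(\frac{1}{5} - 43\right)}{9897} = \left(3 - \left(\frac{1}{5} - 43\right)\right) \frac{1}{9897} = \left(3 - - \frac{214}{5}\right) \frac{1}{9897} = \left(3 + \frac{214}{5}\right) \frac{1}{9897} = \frac{229}{5} \cdot \frac{1}{9897} = \frac{229}{49485}$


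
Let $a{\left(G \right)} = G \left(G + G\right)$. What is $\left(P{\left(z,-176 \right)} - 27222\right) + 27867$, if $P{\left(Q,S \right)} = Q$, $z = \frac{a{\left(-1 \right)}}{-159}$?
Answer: $\frac{102553}{159} \approx 644.99$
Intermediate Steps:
$a{\left(G \right)} = 2 G^{2}$ ($a{\left(G \right)} = G 2 G = 2 G^{2}$)
$z = - \frac{2}{159}$ ($z = \frac{2 \left(-1\right)^{2}}{-159} = 2 \cdot 1 \left(- \frac{1}{159}\right) = 2 \left(- \frac{1}{159}\right) = - \frac{2}{159} \approx -0.012579$)
$\left(P{\left(z,-176 \right)} - 27222\right) + 27867 = \left(- \frac{2}{159} - 27222\right) + 27867 = - \frac{4328300}{159} + 27867 = \frac{102553}{159}$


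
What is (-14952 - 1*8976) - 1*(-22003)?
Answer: -1925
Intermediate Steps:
(-14952 - 1*8976) - 1*(-22003) = (-14952 - 8976) + 22003 = -23928 + 22003 = -1925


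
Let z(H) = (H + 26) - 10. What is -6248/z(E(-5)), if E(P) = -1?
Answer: -6248/15 ≈ -416.53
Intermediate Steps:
z(H) = 16 + H (z(H) = (26 + H) - 10 = 16 + H)
-6248/z(E(-5)) = -6248/(16 - 1) = -6248/15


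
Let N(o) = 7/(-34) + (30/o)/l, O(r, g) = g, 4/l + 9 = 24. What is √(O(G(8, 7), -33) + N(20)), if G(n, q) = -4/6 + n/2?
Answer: 11*I*√1054/68 ≈ 5.2517*I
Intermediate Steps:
l = 4/15 (l = 4/(-9 + 24) = 4/15 ≈ 0.26667)
G(n, q) = -⅔ + n/2 (G(n, q) = -4*⅙ + n*(½) = -⅔ + n/2)
N(o) = -7/34 + 225/(2*o) (N(o) = 7/(-34) + (30/o)/(4/15) = 7*(-1/34) + (30/o)*(15/4) = -7/34 + 225/(2*o))
√(O(G(8, 7), -33) + N(20)) = √(-33 + (1/34)*(3825 - 7*20)/20) = √(-33 + (1/34)*(1/20)*(3825 - 140)) = √(-33 + (1/34)*(1/20)*3685) = √(-33 + 737/136) = √(-3751/136) = 11*I*√1054/68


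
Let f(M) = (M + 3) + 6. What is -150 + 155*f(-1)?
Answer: 1090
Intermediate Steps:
f(M) = 9 + M (f(M) = (3 + M) + 6 = 9 + M)
-150 + 155*f(-1) = -150 + 155*(9 - 1) = -150 + 155*8 = -150 + 1240 = 1090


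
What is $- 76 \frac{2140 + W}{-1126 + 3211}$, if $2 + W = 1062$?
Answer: $- \frac{48640}{417} \approx -116.64$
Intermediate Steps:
$W = 1060$ ($W = -2 + 1062 = 1060$)
$- 76 \frac{2140 + W}{-1126 + 3211} = - 76 \frac{2140 + 1060}{-1126 + 3211} = - 76 \cdot \frac{3200}{2085} = - 76 \cdot 3200 \cdot \frac{1}{2085} = \left(-76\right) \frac{640}{417} = - \frac{48640}{417}$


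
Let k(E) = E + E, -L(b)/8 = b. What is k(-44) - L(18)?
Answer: 56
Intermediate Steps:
L(b) = -8*b
k(E) = 2*E
k(-44) - L(18) = 2*(-44) - (-8)*18 = -88 - 1*(-144) = -88 + 144 = 56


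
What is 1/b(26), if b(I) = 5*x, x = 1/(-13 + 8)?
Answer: -1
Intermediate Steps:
x = -⅕ (x = 1/(-5) = -⅕ ≈ -0.20000)
b(I) = -1 (b(I) = 5*(-⅕) = -1)
1/b(26) = 1/(-1) = -1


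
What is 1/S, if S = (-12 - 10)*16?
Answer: -1/352 ≈ -0.0028409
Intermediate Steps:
S = -352 (S = -22*16 = -352)
1/S = 1/(-352) = -1/352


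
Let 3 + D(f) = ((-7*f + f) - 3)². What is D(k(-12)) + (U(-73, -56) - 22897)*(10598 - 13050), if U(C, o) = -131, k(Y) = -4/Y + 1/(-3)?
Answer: 56464662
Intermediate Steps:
k(Y) = -⅓ - 4/Y (k(Y) = -4/Y + 1*(-⅓) = -4/Y - ⅓ = -⅓ - 4/Y)
D(f) = -3 + (-3 - 6*f)² (D(f) = -3 + ((-7*f + f) - 3)² = -3 + (-6*f - 3)² = -3 + (-3 - 6*f)²)
D(k(-12)) + (U(-73, -56) - 22897)*(10598 - 13050) = (6 + 36*((⅓)*(-12 - 1*(-12))/(-12)) + 36*((⅓)*(-12 - 1*(-12))/(-12))²) + (-131 - 22897)*(10598 - 13050) = (6 + 36*((⅓)*(-1/12)*(-12 + 12)) + 36*((⅓)*(-1/12)*(-12 + 12))²) - 23028*(-2452) = (6 + 36*((⅓)*(-1/12)*0) + 36*((⅓)*(-1/12)*0)²) + 56464656 = (6 + 36*0 + 36*0²) + 56464656 = (6 + 0 + 36*0) + 56464656 = (6 + 0 + 0) + 56464656 = 6 + 56464656 = 56464662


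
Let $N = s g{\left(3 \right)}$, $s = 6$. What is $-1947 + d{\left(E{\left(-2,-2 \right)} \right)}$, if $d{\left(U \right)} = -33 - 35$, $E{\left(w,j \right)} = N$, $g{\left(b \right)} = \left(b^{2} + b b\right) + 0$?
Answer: $-2015$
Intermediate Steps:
$g{\left(b \right)} = 2 b^{2}$ ($g{\left(b \right)} = \left(b^{2} + b^{2}\right) + 0 = 2 b^{2} + 0 = 2 b^{2}$)
$N = 108$ ($N = 6 \cdot 2 \cdot 3^{2} = 6 \cdot 2 \cdot 9 = 6 \cdot 18 = 108$)
$E{\left(w,j \right)} = 108$
$d{\left(U \right)} = -68$ ($d{\left(U \right)} = -33 - 35 = -68$)
$-1947 + d{\left(E{\left(-2,-2 \right)} \right)} = -1947 - 68 = -2015$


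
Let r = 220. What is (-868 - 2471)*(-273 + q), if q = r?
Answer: 176967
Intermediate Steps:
q = 220
(-868 - 2471)*(-273 + q) = (-868 - 2471)*(-273 + 220) = -3339*(-53) = 176967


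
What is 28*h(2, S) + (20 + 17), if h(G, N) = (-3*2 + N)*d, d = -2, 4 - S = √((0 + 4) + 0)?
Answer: 261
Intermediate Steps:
S = 2 (S = 4 - √((0 + 4) + 0) = 4 - √(4 + 0) = 4 - √4 = 4 - 1*2 = 4 - 2 = 2)
h(G, N) = 12 - 2*N (h(G, N) = (-3*2 + N)*(-2) = (-6 + N)*(-2) = 12 - 2*N)
28*h(2, S) + (20 + 17) = 28*(12 - 2*2) + (20 + 17) = 28*(12 - 4) + 37 = 28*8 + 37 = 224 + 37 = 261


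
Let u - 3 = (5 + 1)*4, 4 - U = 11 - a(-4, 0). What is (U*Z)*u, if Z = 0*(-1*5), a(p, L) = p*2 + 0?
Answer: 0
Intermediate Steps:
a(p, L) = 2*p (a(p, L) = 2*p + 0 = 2*p)
U = -15 (U = 4 - (11 - 2*(-4)) = 4 - (11 - 1*(-8)) = 4 - (11 + 8) = 4 - 1*19 = 4 - 19 = -15)
Z = 0 (Z = 0*(-5) = 0)
u = 27 (u = 3 + (5 + 1)*4 = 3 + 6*4 = 3 + 24 = 27)
(U*Z)*u = -15*0*27 = 0*27 = 0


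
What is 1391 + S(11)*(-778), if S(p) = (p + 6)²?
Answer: -223451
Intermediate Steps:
S(p) = (6 + p)²
1391 + S(11)*(-778) = 1391 + (6 + 11)²*(-778) = 1391 + 17²*(-778) = 1391 + 289*(-778) = 1391 - 224842 = -223451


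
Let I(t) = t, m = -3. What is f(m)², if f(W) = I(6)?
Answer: 36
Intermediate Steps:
f(W) = 6
f(m)² = 6² = 36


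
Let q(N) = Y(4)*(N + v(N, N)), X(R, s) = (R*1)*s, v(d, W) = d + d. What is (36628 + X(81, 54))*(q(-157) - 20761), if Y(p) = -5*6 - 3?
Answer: -213948436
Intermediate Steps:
v(d, W) = 2*d
X(R, s) = R*s
Y(p) = -33 (Y(p) = -30 - 3 = -33)
q(N) = -99*N (q(N) = -33*(N + 2*N) = -99*N)
(36628 + X(81, 54))*(q(-157) - 20761) = (36628 + 81*54)*(-99*(-157) - 20761) = (36628 + 4374)*(15543 - 20761) = 41002*(-5218) = -213948436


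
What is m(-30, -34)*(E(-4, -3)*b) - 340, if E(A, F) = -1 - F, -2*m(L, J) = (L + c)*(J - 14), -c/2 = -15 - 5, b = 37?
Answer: 17420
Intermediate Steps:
c = 40 (c = -2*(-15 - 5) = -2*(-20) = 40)
m(L, J) = -(-14 + J)*(40 + L)/2 (m(L, J) = -(L + 40)*(J - 14)/2 = -(40 + L)*(-14 + J)/2 = -(-14 + J)*(40 + L)/2)
m(-30, -34)*(E(-4, -3)*b) - 340 = (280 - 20*(-34) + 7*(-30) - ½*(-34)*(-30))*((-1 - 1*(-3))*37) - 340 = (280 + 680 - 210 - 510)*((-1 + 3)*37) - 340 = 240*(2*37) - 340 = 240*74 - 340 = 17760 - 340 = 17420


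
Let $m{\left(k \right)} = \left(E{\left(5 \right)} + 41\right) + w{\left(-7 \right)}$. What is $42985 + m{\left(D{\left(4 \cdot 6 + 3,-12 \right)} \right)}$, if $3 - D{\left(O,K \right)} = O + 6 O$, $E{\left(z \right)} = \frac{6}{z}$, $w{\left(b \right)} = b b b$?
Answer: $\frac{213421}{5} \approx 42684.0$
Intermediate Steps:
$w{\left(b \right)} = b^{3}$ ($w{\left(b \right)} = b^{2} b = b^{3}$)
$D{\left(O,K \right)} = 3 - 7 O$ ($D{\left(O,K \right)} = 3 - \left(O + 6 O\right) = 3 - 7 O$)
$m{\left(k \right)} = - \frac{1504}{5}$ ($m{\left(k \right)} = \left(\frac{6}{5} + 41\right) + \left(-7\right)^{3} = \left(6 \cdot \frac{1}{5} + 41\right) - 343 = \left(\frac{6}{5} + 41\right) - 343 = \frac{211}{5} - 343 = - \frac{1504}{5}$)
$42985 + m{\left(D{\left(4 \cdot 6 + 3,-12 \right)} \right)} = 42985 - \frac{1504}{5} = \frac{213421}{5}$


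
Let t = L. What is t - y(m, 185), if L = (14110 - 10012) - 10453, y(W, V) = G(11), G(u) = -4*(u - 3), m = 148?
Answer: -6323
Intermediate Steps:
G(u) = 12 - 4*u (G(u) = -4*(-3 + u) = 12 - 4*u)
y(W, V) = -32 (y(W, V) = 12 - 4*11 = 12 - 44 = -32)
L = -6355 (L = 4098 - 10453 = -6355)
t = -6355
t - y(m, 185) = -6355 - 1*(-32) = -6355 + 32 = -6323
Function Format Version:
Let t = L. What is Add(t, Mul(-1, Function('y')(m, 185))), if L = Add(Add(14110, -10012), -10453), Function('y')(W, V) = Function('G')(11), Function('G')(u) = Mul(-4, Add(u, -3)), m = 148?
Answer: -6323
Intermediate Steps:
Function('G')(u) = Add(12, Mul(-4, u)) (Function('G')(u) = Mul(-4, Add(-3, u)) = Add(12, Mul(-4, u)))
Function('y')(W, V) = -32 (Function('y')(W, V) = Add(12, Mul(-4, 11)) = Add(12, -44) = -32)
L = -6355 (L = Add(4098, -10453) = -6355)
t = -6355
Add(t, Mul(-1, Function('y')(m, 185))) = Add(-6355, Mul(-1, -32)) = Add(-6355, 32) = -6323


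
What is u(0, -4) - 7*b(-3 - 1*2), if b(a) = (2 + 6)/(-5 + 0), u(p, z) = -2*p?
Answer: 56/5 ≈ 11.200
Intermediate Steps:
b(a) = -8/5 (b(a) = 8/(-5) = 8*(-⅕) = -8/5)
u(0, -4) - 7*b(-3 - 1*2) = -2*0 - 7*(-8/5) = 0 + 56/5 = 56/5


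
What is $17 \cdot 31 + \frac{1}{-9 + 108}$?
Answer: $\frac{52174}{99} \approx 527.01$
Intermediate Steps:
$17 \cdot 31 + \frac{1}{-9 + 108} = 527 + \frac{1}{99} = \frac{52174}{99}$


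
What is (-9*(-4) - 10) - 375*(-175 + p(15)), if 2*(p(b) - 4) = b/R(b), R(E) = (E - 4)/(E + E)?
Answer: 621286/11 ≈ 56481.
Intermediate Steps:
R(E) = (-4 + E)/(2*E) (R(E) = (-4 + E)/((2*E)) = (-4 + E)*(1/(2*E)) = (-4 + E)/(2*E))
p(b) = 4 + b**2/(-4 + b) (p(b) = 4 + (b/(((-4 + b)/(2*b))))/2 = 4 + (b*(2*b/(-4 + b)))/2 = 4 + (2*b**2/(-4 + b))/2 = 4 + b**2/(-4 + b))
(-9*(-4) - 10) - 375*(-175 + p(15)) = (-9*(-4) - 10) - 375*(-175 + (-16 + 15**2 + 4*15)/(-4 + 15)) = (36 - 10) - 375*(-175 + (-16 + 225 + 60)/11) = 26 - 375*(-175 + (1/11)*269) = 26 - 375*(-175 + 269/11) = 26 - 375*(-1656/11) = 26 + 621000/11 = 621286/11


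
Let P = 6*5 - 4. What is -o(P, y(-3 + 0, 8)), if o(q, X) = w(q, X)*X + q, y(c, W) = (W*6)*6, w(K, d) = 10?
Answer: -2906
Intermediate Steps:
P = 26 (P = 30 - 4 = 26)
y(c, W) = 36*W (y(c, W) = (6*W)*6 = 36*W)
o(q, X) = q + 10*X (o(q, X) = 10*X + q = q + 10*X)
-o(P, y(-3 + 0, 8)) = -(26 + 10*(36*8)) = -(26 + 10*288) = -(26 + 2880) = -1*2906 = -2906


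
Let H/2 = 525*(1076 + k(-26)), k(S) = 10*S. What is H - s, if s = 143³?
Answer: -2067407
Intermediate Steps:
s = 2924207
H = 856800 (H = 2*(525*(1076 + 10*(-26))) = 2*(525*(1076 - 260)) = 2*(525*816) = 2*428400 = 856800)
H - s = 856800 - 1*2924207 = 856800 - 2924207 = -2067407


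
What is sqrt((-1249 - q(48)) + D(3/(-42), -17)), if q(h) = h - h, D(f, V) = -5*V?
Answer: 2*I*sqrt(291) ≈ 34.117*I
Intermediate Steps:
q(h) = 0
sqrt((-1249 - q(48)) + D(3/(-42), -17)) = sqrt((-1249 - 1*0) - 5*(-17)) = sqrt((-1249 + 0) + 85) = sqrt(-1249 + 85) = sqrt(-1164) = 2*I*sqrt(291)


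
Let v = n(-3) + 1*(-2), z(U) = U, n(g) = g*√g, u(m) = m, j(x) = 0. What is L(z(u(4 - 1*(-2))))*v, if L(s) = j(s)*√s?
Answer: 0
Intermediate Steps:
n(g) = g^(3/2)
L(s) = 0 (L(s) = 0*√s = 0)
v = -2 - 3*I*√3 (v = (-3)^(3/2) + 1*(-2) = -3*I*√3 - 2 = -2 - 3*I*√3 ≈ -2.0 - 5.1962*I)
L(z(u(4 - 1*(-2))))*v = 0*(-2 - 3*I*√3) = 0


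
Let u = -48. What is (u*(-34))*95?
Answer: 155040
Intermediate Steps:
(u*(-34))*95 = -48*(-34)*95 = 1632*95 = 155040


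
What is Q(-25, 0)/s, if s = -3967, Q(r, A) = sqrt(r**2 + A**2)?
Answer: -25/3967 ≈ -0.0063020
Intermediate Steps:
Q(r, A) = sqrt(A**2 + r**2)
Q(-25, 0)/s = sqrt(0**2 + (-25)**2)/(-3967) = sqrt(0 + 625)*(-1/3967) = sqrt(625)*(-1/3967) = 25*(-1/3967) = -25/3967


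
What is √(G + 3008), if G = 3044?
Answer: 2*√1513 ≈ 77.795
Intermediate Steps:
√(G + 3008) = √(3044 + 3008) = √6052 = 2*√1513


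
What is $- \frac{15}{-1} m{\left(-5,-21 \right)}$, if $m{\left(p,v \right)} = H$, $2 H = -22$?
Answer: $-165$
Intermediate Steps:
$H = -11$ ($H = \frac{1}{2} \left(-22\right) = -11$)
$m{\left(p,v \right)} = -11$
$- \frac{15}{-1} m{\left(-5,-21 \right)} = - \frac{15}{-1} \left(-11\right) = \left(-15\right) \left(-1\right) \left(-11\right) = 15 \left(-11\right) = -165$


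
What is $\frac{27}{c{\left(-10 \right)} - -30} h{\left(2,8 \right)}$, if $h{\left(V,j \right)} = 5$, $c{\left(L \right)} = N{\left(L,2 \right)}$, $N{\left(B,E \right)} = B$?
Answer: $\frac{27}{4} \approx 6.75$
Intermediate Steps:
$c{\left(L \right)} = L$
$\frac{27}{c{\left(-10 \right)} - -30} h{\left(2,8 \right)} = \frac{27}{-10 - -30} \cdot 5 = \frac{27}{-10 + 30} \cdot 5 = \frac{27}{20} \cdot 5 = \frac{27}{4}$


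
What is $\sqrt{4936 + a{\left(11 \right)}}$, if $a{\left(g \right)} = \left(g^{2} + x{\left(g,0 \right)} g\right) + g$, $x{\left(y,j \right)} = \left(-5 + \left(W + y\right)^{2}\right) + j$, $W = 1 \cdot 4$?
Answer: $24 \sqrt{13} \approx 86.533$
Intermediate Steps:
$W = 4$
$x{\left(y,j \right)} = -5 + j + \left(4 + y\right)^{2}$ ($x{\left(y,j \right)} = \left(-5 + \left(4 + y\right)^{2}\right) + j = -5 + j + \left(4 + y\right)^{2}$)
$a{\left(g \right)} = g + g^{2} + g \left(-5 + \left(4 + g\right)^{2}\right)$ ($a{\left(g \right)} = \left(g^{2} + \left(-5 + 0 + \left(4 + g\right)^{2}\right) g\right) + g = \left(g^{2} + \left(-5 + \left(4 + g\right)^{2}\right) g\right) + g = \left(g^{2} + g \left(-5 + \left(4 + g\right)^{2}\right)\right) + g = g + g^{2} + g \left(-5 + \left(4 + g\right)^{2}\right)$)
$\sqrt{4936 + a{\left(11 \right)}} = \sqrt{4936 + 11 \left(-4 + 11 + \left(4 + 11\right)^{2}\right)} = \sqrt{4936 + 11 \left(-4 + 11 + 15^{2}\right)} = \sqrt{4936 + 11 \left(-4 + 11 + 225\right)} = \sqrt{4936 + 11 \cdot 232} = \sqrt{4936 + 2552} = \sqrt{7488} = 24 \sqrt{13}$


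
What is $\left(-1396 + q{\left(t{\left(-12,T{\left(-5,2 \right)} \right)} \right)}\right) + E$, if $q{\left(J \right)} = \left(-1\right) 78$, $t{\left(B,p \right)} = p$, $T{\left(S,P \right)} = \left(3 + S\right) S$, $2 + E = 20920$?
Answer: $19444$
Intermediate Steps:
$E = 20918$ ($E = -2 + 20920 = 20918$)
$T{\left(S,P \right)} = S \left(3 + S\right)$
$q{\left(J \right)} = -78$
$\left(-1396 + q{\left(t{\left(-12,T{\left(-5,2 \right)} \right)} \right)}\right) + E = \left(-1396 - 78\right) + 20918 = -1474 + 20918 = 19444$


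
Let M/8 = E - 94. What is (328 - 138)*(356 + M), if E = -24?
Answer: -111720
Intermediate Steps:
M = -944 (M = 8*(-24 - 94) = 8*(-118) = -944)
(328 - 138)*(356 + M) = (328 - 138)*(356 - 944) = 190*(-588) = -111720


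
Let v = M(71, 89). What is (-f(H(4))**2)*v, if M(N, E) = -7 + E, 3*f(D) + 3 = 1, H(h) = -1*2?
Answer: -328/9 ≈ -36.444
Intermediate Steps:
H(h) = -2
f(D) = -2/3 (f(D) = -1 + (1/3)*1 = -1 + 1/3 = -2/3)
v = 82 (v = -7 + 89 = 82)
(-f(H(4))**2)*v = -(-2/3)**2*82 = -1*4/9*82 = -4/9*82 = -328/9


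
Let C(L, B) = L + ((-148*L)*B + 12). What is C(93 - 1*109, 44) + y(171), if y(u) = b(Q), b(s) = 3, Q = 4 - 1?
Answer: 104191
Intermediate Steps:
Q = 3
C(L, B) = 12 + L - 148*B*L (C(L, B) = L + (-148*B*L + 12) = L + (12 - 148*B*L) = 12 + L - 148*B*L)
y(u) = 3
C(93 - 1*109, 44) + y(171) = (12 + (93 - 1*109) - 148*44*(93 - 1*109)) + 3 = (12 + (93 - 109) - 148*44*(93 - 109)) + 3 = (12 - 16 - 148*44*(-16)) + 3 = (12 - 16 + 104192) + 3 = 104188 + 3 = 104191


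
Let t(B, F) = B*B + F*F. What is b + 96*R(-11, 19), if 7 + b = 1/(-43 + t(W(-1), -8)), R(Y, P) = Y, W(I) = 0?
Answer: -22322/21 ≈ -1063.0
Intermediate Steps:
t(B, F) = B**2 + F**2
b = -146/21 (b = -7 + 1/(-43 + (0**2 + (-8)**2)) = -7 + 1/(-43 + (0 + 64)) = -7 + 1/(-43 + 64) = -7 + 1/21 = -146/21 ≈ -6.9524)
b + 96*R(-11, 19) = -146/21 + 96*(-11) = -146/21 - 1056 = -22322/21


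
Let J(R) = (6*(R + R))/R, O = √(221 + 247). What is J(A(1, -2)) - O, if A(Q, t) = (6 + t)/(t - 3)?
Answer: 12 - 6*√13 ≈ -9.6333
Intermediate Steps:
A(Q, t) = (6 + t)/(-3 + t)
O = 6*√13 (O = √468 = 6*√13 ≈ 21.633)
J(R) = 12 (J(R) = (6*(2*R))/R = (12*R)/R = 12)
J(A(1, -2)) - O = 12 - 6*√13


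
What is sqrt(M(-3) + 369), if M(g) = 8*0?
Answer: 3*sqrt(41) ≈ 19.209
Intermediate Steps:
M(g) = 0
sqrt(M(-3) + 369) = sqrt(0 + 369) = sqrt(369) = 3*sqrt(41)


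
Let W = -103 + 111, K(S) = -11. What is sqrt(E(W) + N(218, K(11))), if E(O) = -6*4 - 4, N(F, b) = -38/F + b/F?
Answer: I*sqrt(1341354)/218 ≈ 5.3127*I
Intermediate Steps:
W = 8
E(O) = -28 (E(O) = -24 - 4 = -28)
sqrt(E(W) + N(218, K(11))) = sqrt(-28 + (-38 - 11)/218) = sqrt(-28 + (1/218)*(-49)) = sqrt(-28 - 49/218) = sqrt(-6153/218) = I*sqrt(1341354)/218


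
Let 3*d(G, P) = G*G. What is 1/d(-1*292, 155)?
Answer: 3/85264 ≈ 3.5185e-5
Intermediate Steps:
d(G, P) = G**2/3 (d(G, P) = (G*G)/3 = G**2/3)
1/d(-1*292, 155) = 1/((-1*292)**2/3) = 1/((1/3)*(-292)**2) = 1/((1/3)*85264) = 1/(85264/3) = 3/85264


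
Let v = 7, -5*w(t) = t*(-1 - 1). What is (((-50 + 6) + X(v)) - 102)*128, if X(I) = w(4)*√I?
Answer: -18688 + 1024*√7/5 ≈ -18146.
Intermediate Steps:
w(t) = 2*t/5 (w(t) = -t*(-1 - 1)/5 = -t*(-2)/5 = -(-2)*t/5 = 2*t/5)
X(I) = 8*√I/5 (X(I) = ((⅖)*4)*√I = 8*√I/5)
(((-50 + 6) + X(v)) - 102)*128 = (((-50 + 6) + 8*√7/5) - 102)*128 = ((-44 + 8*√7/5) - 102)*128 = (-146 + 8*√7/5)*128 = -18688 + 1024*√7/5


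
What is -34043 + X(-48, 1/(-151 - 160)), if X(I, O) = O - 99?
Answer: -10618163/311 ≈ -34142.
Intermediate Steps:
X(I, O) = -99 + O
-34043 + X(-48, 1/(-151 - 160)) = -34043 + (-99 + 1/(-151 - 160)) = -34043 + (-99 + 1/(-311)) = -34043 + (-99 - 1/311) = -34043 - 30790/311 = -10618163/311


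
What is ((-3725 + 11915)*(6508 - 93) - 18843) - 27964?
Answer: 52492043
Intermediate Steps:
((-3725 + 11915)*(6508 - 93) - 18843) - 27964 = (8190*6415 - 18843) - 27964 = (52538850 - 18843) - 27964 = 52520007 - 27964 = 52492043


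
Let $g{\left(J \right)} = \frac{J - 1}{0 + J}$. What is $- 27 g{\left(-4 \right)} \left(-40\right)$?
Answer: $1350$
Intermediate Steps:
$g{\left(J \right)} = \frac{-1 + J}{J}$
$- 27 g{\left(-4 \right)} \left(-40\right) = - 27 \frac{-1 - 4}{-4} \left(-40\right) = - 27 \left(\left(- \frac{1}{4}\right) \left(-5\right)\right) \left(-40\right) = \left(-27\right) \frac{5}{4} \left(-40\right) = \left(- \frac{135}{4}\right) \left(-40\right) = 1350$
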